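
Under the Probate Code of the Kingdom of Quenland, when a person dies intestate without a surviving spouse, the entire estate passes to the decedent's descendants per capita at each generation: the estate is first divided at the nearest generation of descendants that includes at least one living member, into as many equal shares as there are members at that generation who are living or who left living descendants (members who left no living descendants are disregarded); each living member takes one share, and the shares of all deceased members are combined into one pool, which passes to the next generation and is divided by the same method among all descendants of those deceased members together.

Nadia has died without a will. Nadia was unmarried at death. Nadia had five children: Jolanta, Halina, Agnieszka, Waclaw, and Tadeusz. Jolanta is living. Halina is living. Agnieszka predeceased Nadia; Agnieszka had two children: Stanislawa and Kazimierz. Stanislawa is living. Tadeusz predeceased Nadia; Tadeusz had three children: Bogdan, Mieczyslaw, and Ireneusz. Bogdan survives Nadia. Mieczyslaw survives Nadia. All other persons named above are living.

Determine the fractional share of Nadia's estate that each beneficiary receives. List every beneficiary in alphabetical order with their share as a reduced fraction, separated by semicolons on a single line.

Bogdan 2/25; Halina 1/5; Ireneusz 2/25; Jolanta 1/5; Kazimierz 2/25; Mieczyslaw 2/25; Stanislawa 2/25; Waclaw 1/5

There is no surviving spouse, so the entire estate passes to Nadia's descendants per capita at each generation.
At generation 1 (Jolanta, Halina, Agnieszka, Waclaw, Tadeusz) there are 5 shares of (1)/5 = 1/5 each.
Living: Jolanta, Halina, and Waclaw — each takes 1/5.
Deceased: Agnieszka and Tadeusz. Their combined 2/5 is pooled and carried to generation 2.
At generation 2 (Stanislawa, Kazimierz, Bogdan, Mieczyslaw, Ireneusz) there are 5 shares of (2/5)/5 = 2/25 each.
Living: Stanislawa, Kazimierz, Bogdan, Mieczyslaw, and Ireneusz — each takes 2/25.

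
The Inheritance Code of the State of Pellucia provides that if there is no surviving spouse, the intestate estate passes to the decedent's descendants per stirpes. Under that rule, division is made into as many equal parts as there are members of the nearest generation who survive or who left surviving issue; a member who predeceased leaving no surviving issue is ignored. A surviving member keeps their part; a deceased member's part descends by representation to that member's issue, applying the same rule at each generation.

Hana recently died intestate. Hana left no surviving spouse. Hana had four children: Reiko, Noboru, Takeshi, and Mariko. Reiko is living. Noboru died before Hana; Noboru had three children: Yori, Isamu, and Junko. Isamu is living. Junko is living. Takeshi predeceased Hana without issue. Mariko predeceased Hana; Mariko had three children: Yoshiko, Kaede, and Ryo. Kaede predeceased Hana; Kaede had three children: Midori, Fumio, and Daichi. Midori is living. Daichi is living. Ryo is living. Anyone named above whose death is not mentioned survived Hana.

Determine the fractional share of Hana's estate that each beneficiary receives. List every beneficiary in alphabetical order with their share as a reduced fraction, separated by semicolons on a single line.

Daichi 1/27; Fumio 1/27; Isamu 1/9; Junko 1/9; Midori 1/27; Reiko 1/3; Ryo 1/9; Yori 1/9; Yoshiko 1/9

There is no surviving spouse, so the entire estate passes to Hana's descendants per stirpes.
Takeshi left no surviving issue, so that branch lapses and is disregarded.
The estate is divided into 3 equal shares of 1/3 among Reiko, Noboru, Mariko.
Reiko is living and takes 1/3.
Noboru predeceased; the 1/3 allotted to Noboru's branch passes to Noboru's issue by representation.
The 1/3 is divided into 3 equal shares of 1/9 among Yori, Isamu, Junko.
Yori is living and takes 1/9.
Isamu is living and takes 1/9.
Junko is living and takes 1/9.
Mariko predeceased; the 1/3 allotted to Mariko's branch passes to Mariko's issue by representation.
The 1/3 is divided into 3 equal shares of 1/9 among Yoshiko, Kaede, Ryo.
Yoshiko is living and takes 1/9.
Kaede predeceased; the 1/9 allotted to Kaede's branch passes to Kaede's issue by representation.
The 1/9 is divided into 3 equal shares of 1/27 among Midori, Fumio, Daichi.
Midori is living and takes 1/27.
Fumio is living and takes 1/27.
Daichi is living and takes 1/27.
Ryo is living and takes 1/9.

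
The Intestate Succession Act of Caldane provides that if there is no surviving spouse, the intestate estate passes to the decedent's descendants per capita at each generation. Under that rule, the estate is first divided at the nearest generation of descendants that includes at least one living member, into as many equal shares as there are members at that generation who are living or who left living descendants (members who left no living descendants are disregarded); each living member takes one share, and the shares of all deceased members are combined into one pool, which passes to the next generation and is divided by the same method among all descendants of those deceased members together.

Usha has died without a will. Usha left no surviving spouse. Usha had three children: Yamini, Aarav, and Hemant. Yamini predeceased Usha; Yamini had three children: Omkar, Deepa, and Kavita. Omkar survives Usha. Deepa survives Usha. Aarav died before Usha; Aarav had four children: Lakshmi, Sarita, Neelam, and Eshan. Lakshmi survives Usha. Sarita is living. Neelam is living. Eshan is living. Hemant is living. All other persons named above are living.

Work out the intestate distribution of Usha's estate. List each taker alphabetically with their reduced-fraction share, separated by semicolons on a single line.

Deepa 2/21; Eshan 2/21; Hemant 1/3; Kavita 2/21; Lakshmi 2/21; Neelam 2/21; Omkar 2/21; Sarita 2/21

There is no surviving spouse, so the entire estate passes to Usha's descendants per capita at each generation.
At generation 1 (Yamini, Aarav, Hemant) there are 3 shares of (1)/3 = 1/3 each.
Living: Hemant — each takes 1/3.
Deceased: Yamini and Aarav. Their combined 2/3 is pooled and carried to generation 2.
At generation 2 (Omkar, Deepa, Kavita, Lakshmi, Sarita, Neelam, Eshan) there are 7 shares of (2/3)/7 = 2/21 each.
Living: Omkar, Deepa, Kavita, Lakshmi, Sarita, Neelam, and Eshan — each takes 2/21.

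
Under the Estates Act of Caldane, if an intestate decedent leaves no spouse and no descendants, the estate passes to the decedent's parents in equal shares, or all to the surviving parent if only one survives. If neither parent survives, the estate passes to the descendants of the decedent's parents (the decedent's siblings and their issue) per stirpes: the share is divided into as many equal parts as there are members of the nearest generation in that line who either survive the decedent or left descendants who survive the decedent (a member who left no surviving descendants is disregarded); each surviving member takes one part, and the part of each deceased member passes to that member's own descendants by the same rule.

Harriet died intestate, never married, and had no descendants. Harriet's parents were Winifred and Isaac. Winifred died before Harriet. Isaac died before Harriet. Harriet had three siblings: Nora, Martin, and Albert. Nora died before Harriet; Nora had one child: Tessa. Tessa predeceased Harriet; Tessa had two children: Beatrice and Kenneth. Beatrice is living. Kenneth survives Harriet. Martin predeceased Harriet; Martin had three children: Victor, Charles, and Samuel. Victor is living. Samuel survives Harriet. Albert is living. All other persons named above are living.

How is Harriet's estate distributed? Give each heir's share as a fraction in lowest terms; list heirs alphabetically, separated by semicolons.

Albert 1/3; Beatrice 1/6; Charles 1/9; Kenneth 1/6; Samuel 1/9; Victor 1/9

Neither parent survives and there are no descendants, so the estate passes to Harriet's siblings and their issue per stirpes.
The estate is divided into 3 equal shares of 1/3 among Nora, Martin, Albert.
Nora predeceased; the 1/3 allotted to Nora's branch passes to Nora's issue by representation.
Tessa's line is the sole branch at this level, so the full 1/3 passes to Tessa's issue by representation.
The 1/3 is divided into 2 equal shares of 1/6 among Beatrice, Kenneth.
Beatrice is living and takes 1/6.
Kenneth is living and takes 1/6.
Martin predeceased; the 1/3 allotted to Martin's branch passes to Martin's issue by representation.
The 1/3 is divided into 3 equal shares of 1/9 among Victor, Charles, Samuel.
Victor is living and takes 1/9.
Charles is living and takes 1/9.
Samuel is living and takes 1/9.
Albert is living and takes 1/3.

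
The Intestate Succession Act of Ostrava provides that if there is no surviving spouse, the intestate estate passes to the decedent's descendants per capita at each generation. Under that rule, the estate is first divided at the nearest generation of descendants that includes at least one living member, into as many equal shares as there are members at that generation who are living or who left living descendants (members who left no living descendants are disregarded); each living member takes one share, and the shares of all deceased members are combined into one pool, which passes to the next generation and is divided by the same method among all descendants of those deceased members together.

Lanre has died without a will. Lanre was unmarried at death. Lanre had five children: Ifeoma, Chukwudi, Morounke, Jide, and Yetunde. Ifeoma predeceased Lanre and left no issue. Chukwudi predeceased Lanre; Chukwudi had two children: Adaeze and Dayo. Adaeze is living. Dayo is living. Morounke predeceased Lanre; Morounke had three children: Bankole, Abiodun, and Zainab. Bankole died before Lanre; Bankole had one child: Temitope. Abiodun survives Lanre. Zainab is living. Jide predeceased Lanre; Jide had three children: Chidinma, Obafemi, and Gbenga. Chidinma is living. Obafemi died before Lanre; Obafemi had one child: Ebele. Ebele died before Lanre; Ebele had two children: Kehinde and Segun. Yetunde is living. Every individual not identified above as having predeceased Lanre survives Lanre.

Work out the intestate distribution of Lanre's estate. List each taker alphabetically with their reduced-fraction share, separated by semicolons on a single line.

Abiodun 3/32; Adaeze 3/32; Chidinma 3/32; Dayo 3/32; Gbenga 3/32; Kehinde 3/64; Segun 3/64; Temitope 3/32; Yetunde 1/4; Zainab 3/32

There is no surviving spouse, so the entire estate passes to Lanre's descendants per capita at each generation.
At generation 1 (Chukwudi, Morounke, Jide, Yetunde) there are 4 shares of (1)/4 = 1/4 each.
Living: Yetunde — each takes 1/4.
Deceased: Chukwudi, Morounke, and Jide. Their combined 3/4 is pooled and carried to generation 2.
At generation 2 (Adaeze, Dayo, Bankole, Abiodun, Zainab, Chidinma, Obafemi, Gbenga) there are 8 shares of (3/4)/8 = 3/32 each.
Living: Adaeze, Dayo, Abiodun, Zainab, Chidinma, and Gbenga — each takes 3/32.
Deceased: Bankole and Obafemi. Their combined 3/16 is pooled and carried to generation 3.
At generation 3 (Temitope, Ebele) there are 2 shares of (3/16)/2 = 3/32 each.
Living: Temitope — each takes 3/32.
Deceased: Ebele. That 3/32 share is carried to generation 4.
At generation 4 (Kehinde, Segun) there are 2 shares of (3/32)/2 = 3/64 each.
Living: Kehinde and Segun — each takes 3/64.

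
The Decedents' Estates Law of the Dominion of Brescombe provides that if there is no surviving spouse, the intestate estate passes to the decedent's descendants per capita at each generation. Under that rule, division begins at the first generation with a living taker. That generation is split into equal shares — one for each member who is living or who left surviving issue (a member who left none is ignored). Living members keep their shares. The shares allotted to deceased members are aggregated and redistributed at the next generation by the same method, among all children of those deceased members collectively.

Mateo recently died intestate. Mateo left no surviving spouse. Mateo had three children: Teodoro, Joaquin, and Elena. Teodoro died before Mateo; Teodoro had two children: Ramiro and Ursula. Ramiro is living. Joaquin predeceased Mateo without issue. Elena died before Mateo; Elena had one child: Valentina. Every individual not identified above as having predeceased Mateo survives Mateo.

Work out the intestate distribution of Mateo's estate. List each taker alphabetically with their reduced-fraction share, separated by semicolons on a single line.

Ramiro 1/3; Ursula 1/3; Valentina 1/3

There is no surviving spouse, so the entire estate passes to Mateo's descendants per capita at each generation.
No one at generation 1 (Teodoro, Elena) is living; moving to the next generation.
At generation 2 (Ramiro, Ursula, Valentina) there are 3 shares of (1)/3 = 1/3 each.
Living: Ramiro, Ursula, and Valentina — each takes 1/3.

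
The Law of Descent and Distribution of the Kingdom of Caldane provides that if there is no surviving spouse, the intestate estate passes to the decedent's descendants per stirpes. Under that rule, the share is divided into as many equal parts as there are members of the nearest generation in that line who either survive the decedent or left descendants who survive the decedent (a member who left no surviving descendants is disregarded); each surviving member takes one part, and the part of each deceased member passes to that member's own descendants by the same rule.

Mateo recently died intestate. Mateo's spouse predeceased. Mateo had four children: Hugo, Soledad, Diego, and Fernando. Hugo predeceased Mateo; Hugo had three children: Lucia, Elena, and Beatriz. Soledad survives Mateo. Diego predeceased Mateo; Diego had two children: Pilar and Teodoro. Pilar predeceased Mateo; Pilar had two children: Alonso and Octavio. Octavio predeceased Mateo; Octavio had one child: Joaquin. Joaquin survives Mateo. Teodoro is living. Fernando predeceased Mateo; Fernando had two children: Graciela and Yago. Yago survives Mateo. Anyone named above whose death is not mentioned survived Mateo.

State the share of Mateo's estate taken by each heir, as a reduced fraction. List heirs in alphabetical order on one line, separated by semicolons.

There is no surviving spouse, so the entire estate passes to Mateo's descendants per stirpes.
The estate is divided into 4 equal shares of 1/4 among Hugo, Soledad, Diego, Fernando.
Hugo predeceased; the 1/4 allotted to Hugo's branch passes to Hugo's issue by representation.
The 1/4 is divided into 3 equal shares of 1/12 among Lucia, Elena, Beatriz.
Lucia is living and takes 1/12.
Elena is living and takes 1/12.
Beatriz is living and takes 1/12.
Soledad is living and takes 1/4.
Diego predeceased; the 1/4 allotted to Diego's branch passes to Diego's issue by representation.
The 1/4 is divided into 2 equal shares of 1/8 among Pilar, Teodoro.
Pilar predeceased; the 1/8 allotted to Pilar's branch passes to Pilar's issue by representation.
The 1/8 is divided into 2 equal shares of 1/16 among Alonso, Octavio.
Alonso is living and takes 1/16.
Octavio predeceased; the 1/16 allotted to Octavio's branch passes to Octavio's issue by representation.
Joaquin is the sole taker at this level and receives the full 1/16.
Teodoro is living and takes 1/8.
Fernando predeceased; the 1/4 allotted to Fernando's branch passes to Fernando's issue by representation.
The 1/4 is divided into 2 equal shares of 1/8 among Graciela, Yago.
Graciela is living and takes 1/8.
Yago is living and takes 1/8.

Alonso 1/16; Beatriz 1/12; Elena 1/12; Graciela 1/8; Joaquin 1/16; Lucia 1/12; Soledad 1/4; Teodoro 1/8; Yago 1/8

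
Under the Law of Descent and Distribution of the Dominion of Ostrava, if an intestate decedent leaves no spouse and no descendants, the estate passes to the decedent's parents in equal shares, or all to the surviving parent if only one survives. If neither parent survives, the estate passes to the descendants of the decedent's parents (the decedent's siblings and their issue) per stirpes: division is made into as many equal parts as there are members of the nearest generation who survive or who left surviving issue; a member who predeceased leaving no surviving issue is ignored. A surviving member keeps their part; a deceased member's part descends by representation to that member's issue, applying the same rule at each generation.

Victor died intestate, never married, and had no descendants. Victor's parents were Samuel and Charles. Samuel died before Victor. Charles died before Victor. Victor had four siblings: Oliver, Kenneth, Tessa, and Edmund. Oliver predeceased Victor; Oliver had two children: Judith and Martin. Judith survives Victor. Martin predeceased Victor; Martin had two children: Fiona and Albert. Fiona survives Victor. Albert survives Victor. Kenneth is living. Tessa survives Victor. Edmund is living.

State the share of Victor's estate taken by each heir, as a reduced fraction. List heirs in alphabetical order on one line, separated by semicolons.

Neither parent survives and there are no descendants, so the estate passes to Victor's siblings and their issue per stirpes.
The estate is divided into 4 equal shares of 1/4 among Oliver, Kenneth, Tessa, Edmund.
Oliver predeceased; the 1/4 allotted to Oliver's branch passes to Oliver's issue by representation.
The 1/4 is divided into 2 equal shares of 1/8 among Judith, Martin.
Judith is living and takes 1/8.
Martin predeceased; the 1/8 allotted to Martin's branch passes to Martin's issue by representation.
The 1/8 is divided into 2 equal shares of 1/16 among Fiona, Albert.
Fiona is living and takes 1/16.
Albert is living and takes 1/16.
Kenneth is living and takes 1/4.
Tessa is living and takes 1/4.
Edmund is living and takes 1/4.

Albert 1/16; Edmund 1/4; Fiona 1/16; Judith 1/8; Kenneth 1/4; Tessa 1/4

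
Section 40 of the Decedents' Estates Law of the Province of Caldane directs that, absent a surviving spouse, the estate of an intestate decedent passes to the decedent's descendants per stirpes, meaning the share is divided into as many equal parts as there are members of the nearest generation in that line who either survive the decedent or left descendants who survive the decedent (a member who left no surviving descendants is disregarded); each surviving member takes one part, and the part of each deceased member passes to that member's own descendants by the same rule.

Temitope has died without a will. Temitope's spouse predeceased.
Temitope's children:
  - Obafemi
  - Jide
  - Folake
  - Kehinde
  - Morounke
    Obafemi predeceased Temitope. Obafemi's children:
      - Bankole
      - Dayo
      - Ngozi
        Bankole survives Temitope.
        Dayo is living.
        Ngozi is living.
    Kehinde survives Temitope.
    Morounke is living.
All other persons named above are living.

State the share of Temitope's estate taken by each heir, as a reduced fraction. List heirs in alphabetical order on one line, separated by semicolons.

There is no surviving spouse, so the entire estate passes to Temitope's descendants per stirpes.
The estate is divided into 5 equal shares of 1/5 among Obafemi, Jide, Folake, Kehinde, Morounke.
Obafemi predeceased; the 1/5 allotted to Obafemi's branch passes to Obafemi's issue by representation.
The 1/5 is divided into 3 equal shares of 1/15 among Bankole, Dayo, Ngozi.
Bankole is living and takes 1/15.
Dayo is living and takes 1/15.
Ngozi is living and takes 1/15.
Jide is living and takes 1/5.
Folake is living and takes 1/5.
Kehinde is living and takes 1/5.
Morounke is living and takes 1/5.

Bankole 1/15; Dayo 1/15; Folake 1/5; Jide 1/5; Kehinde 1/5; Morounke 1/5; Ngozi 1/15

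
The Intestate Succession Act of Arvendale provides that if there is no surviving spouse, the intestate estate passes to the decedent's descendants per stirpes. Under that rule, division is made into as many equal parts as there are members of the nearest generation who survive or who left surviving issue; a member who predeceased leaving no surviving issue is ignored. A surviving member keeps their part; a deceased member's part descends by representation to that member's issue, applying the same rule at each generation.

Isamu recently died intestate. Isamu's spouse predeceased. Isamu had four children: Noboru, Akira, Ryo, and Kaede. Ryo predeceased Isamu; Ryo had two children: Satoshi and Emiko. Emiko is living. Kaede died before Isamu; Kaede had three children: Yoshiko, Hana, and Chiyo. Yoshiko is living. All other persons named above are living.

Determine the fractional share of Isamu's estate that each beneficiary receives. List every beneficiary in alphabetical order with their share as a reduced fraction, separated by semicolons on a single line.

There is no surviving spouse, so the entire estate passes to Isamu's descendants per stirpes.
The estate is divided into 4 equal shares of 1/4 among Noboru, Akira, Ryo, Kaede.
Noboru is living and takes 1/4.
Akira is living and takes 1/4.
Ryo predeceased; the 1/4 allotted to Ryo's branch passes to Ryo's issue by representation.
The 1/4 is divided into 2 equal shares of 1/8 among Satoshi, Emiko.
Satoshi is living and takes 1/8.
Emiko is living and takes 1/8.
Kaede predeceased; the 1/4 allotted to Kaede's branch passes to Kaede's issue by representation.
The 1/4 is divided into 3 equal shares of 1/12 among Yoshiko, Hana, Chiyo.
Yoshiko is living and takes 1/12.
Hana is living and takes 1/12.
Chiyo is living and takes 1/12.

Akira 1/4; Chiyo 1/12; Emiko 1/8; Hana 1/12; Noboru 1/4; Satoshi 1/8; Yoshiko 1/12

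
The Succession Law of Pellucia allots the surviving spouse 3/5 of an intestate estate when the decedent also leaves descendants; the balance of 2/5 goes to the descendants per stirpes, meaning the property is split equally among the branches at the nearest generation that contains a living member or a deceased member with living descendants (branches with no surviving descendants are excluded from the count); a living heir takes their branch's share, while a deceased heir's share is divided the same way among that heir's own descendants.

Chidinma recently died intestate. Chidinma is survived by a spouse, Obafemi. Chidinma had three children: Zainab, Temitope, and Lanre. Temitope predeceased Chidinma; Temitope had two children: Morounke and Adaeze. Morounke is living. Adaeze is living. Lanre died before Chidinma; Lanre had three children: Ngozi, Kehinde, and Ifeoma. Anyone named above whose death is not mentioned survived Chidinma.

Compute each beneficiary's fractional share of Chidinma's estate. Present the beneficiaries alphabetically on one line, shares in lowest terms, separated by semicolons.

Obafemi, as surviving spouse, takes 3/5.
The remaining 2/5 passes to Chidinma's descendants per stirpes.
The 2/5 is divided into 3 equal shares of 2/15 among Zainab, Temitope, Lanre.
Zainab is living and takes 2/15.
Temitope predeceased; the 2/15 allotted to Temitope's branch passes to Temitope's issue by representation.
The 2/15 is divided into 2 equal shares of 1/15 among Morounke, Adaeze.
Morounke is living and takes 1/15.
Adaeze is living and takes 1/15.
Lanre predeceased; the 2/15 allotted to Lanre's branch passes to Lanre's issue by representation.
The 2/15 is divided into 3 equal shares of 2/45 among Ngozi, Kehinde, Ifeoma.
Ngozi is living and takes 2/45.
Kehinde is living and takes 2/45.
Ifeoma is living and takes 2/45.

Adaeze 1/15; Ifeoma 2/45; Kehinde 2/45; Morounke 1/15; Ngozi 2/45; Obafemi 3/5; Zainab 2/15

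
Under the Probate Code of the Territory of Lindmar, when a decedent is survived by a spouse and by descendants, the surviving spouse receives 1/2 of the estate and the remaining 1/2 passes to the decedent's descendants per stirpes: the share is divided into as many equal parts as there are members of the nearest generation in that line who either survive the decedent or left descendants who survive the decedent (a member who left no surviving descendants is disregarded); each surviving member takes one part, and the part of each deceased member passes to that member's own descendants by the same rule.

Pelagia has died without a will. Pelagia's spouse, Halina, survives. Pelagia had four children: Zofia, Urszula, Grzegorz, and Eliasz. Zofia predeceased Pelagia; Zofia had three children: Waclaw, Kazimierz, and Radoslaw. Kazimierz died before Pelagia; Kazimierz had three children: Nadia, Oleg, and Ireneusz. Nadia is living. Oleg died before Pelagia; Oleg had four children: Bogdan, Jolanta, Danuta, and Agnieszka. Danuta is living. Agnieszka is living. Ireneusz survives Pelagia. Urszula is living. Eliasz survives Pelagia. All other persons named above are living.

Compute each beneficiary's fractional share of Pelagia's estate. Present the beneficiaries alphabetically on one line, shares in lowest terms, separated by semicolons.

Halina, as surviving spouse, takes 1/2.
The remaining 1/2 passes to Pelagia's descendants per stirpes.
The 1/2 is divided into 4 equal shares of 1/8 among Zofia, Urszula, Grzegorz, Eliasz.
Zofia predeceased; the 1/8 allotted to Zofia's branch passes to Zofia's issue by representation.
The 1/8 is divided into 3 equal shares of 1/24 among Waclaw, Kazimierz, Radoslaw.
Waclaw is living and takes 1/24.
Kazimierz predeceased; the 1/24 allotted to Kazimierz's branch passes to Kazimierz's issue by representation.
The 1/24 is divided into 3 equal shares of 1/72 among Nadia, Oleg, Ireneusz.
Nadia is living and takes 1/72.
Oleg predeceased; the 1/72 allotted to Oleg's branch passes to Oleg's issue by representation.
The 1/72 is divided into 4 equal shares of 1/288 among Bogdan, Jolanta, Danuta, Agnieszka.
Bogdan is living and takes 1/288.
Jolanta is living and takes 1/288.
Danuta is living and takes 1/288.
Agnieszka is living and takes 1/288.
Ireneusz is living and takes 1/72.
Radoslaw is living and takes 1/24.
Urszula is living and takes 1/8.
Grzegorz is living and takes 1/8.
Eliasz is living and takes 1/8.

Agnieszka 1/288; Bogdan 1/288; Danuta 1/288; Eliasz 1/8; Grzegorz 1/8; Halina 1/2; Ireneusz 1/72; Jolanta 1/288; Nadia 1/72; Radoslaw 1/24; Urszula 1/8; Waclaw 1/24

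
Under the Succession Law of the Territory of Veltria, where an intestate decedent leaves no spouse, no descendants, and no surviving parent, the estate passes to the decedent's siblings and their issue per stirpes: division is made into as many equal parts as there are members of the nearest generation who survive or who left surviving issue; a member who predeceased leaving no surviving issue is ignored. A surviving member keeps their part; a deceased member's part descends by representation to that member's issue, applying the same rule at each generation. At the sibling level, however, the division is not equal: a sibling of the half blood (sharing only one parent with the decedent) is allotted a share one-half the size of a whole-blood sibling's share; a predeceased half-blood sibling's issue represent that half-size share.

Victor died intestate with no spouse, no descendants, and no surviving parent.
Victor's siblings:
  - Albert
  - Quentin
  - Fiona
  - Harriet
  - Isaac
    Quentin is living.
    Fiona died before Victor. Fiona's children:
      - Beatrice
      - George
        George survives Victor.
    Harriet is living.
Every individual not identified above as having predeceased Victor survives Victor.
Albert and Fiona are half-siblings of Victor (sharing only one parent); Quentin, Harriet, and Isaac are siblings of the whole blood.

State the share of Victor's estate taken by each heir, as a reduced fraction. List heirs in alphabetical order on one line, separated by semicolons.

No spouse, descendants, or parent survives, so the estate passes to Victor's siblings per stirpes.
Half-blood siblings count for one-half the weight of whole-blood siblings at the initial division.
Dividing 1 in proportion to weights (total weight 4): Albert (weight 1/2) → 1/8; Quentin (weight 1) → 1/4; Fiona (weight 1/2) → 1/8; Harriet (weight 1) → 1/4; Isaac (weight 1) → 1/4.
Albert is living and takes 1/8.
Quentin is living and takes 1/4.
Fiona predeceased; the 1/8 allotted to Fiona's branch passes to Fiona's issue by representation.
The 1/8 is divided into 2 equal shares of 1/16 among Beatrice, George.
Beatrice is living and takes 1/16.
George is living and takes 1/16.
Harriet is living and takes 1/4.
Isaac is living and takes 1/4.

Albert 1/8; Beatrice 1/16; George 1/16; Harriet 1/4; Isaac 1/4; Quentin 1/4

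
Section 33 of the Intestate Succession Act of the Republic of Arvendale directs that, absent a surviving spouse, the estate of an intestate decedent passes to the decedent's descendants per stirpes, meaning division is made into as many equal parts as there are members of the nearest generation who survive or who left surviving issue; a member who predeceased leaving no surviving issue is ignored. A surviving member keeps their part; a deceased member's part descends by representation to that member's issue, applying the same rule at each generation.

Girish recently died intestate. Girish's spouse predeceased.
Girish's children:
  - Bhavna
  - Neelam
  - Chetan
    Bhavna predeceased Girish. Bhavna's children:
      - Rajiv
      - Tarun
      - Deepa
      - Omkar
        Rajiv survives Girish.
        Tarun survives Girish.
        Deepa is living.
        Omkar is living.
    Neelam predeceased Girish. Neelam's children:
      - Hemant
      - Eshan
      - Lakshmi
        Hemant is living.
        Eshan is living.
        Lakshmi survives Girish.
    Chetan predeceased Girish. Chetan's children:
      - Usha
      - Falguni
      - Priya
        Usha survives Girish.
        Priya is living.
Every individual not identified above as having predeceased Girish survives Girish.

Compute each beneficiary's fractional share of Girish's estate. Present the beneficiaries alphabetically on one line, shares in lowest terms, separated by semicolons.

Deepa 1/12; Eshan 1/9; Falguni 1/9; Hemant 1/9; Lakshmi 1/9; Omkar 1/12; Priya 1/9; Rajiv 1/12; Tarun 1/12; Usha 1/9

There is no surviving spouse, so the entire estate passes to Girish's descendants per stirpes.
The estate is divided into 3 equal shares of 1/3 among Bhavna, Neelam, Chetan.
Bhavna predeceased; the 1/3 allotted to Bhavna's branch passes to Bhavna's issue by representation.
The 1/3 is divided into 4 equal shares of 1/12 among Rajiv, Tarun, Deepa, Omkar.
Rajiv is living and takes 1/12.
Tarun is living and takes 1/12.
Deepa is living and takes 1/12.
Omkar is living and takes 1/12.
Neelam predeceased; the 1/3 allotted to Neelam's branch passes to Neelam's issue by representation.
The 1/3 is divided into 3 equal shares of 1/9 among Hemant, Eshan, Lakshmi.
Hemant is living and takes 1/9.
Eshan is living and takes 1/9.
Lakshmi is living and takes 1/9.
Chetan predeceased; the 1/3 allotted to Chetan's branch passes to Chetan's issue by representation.
The 1/3 is divided into 3 equal shares of 1/9 among Usha, Falguni, Priya.
Usha is living and takes 1/9.
Falguni is living and takes 1/9.
Priya is living and takes 1/9.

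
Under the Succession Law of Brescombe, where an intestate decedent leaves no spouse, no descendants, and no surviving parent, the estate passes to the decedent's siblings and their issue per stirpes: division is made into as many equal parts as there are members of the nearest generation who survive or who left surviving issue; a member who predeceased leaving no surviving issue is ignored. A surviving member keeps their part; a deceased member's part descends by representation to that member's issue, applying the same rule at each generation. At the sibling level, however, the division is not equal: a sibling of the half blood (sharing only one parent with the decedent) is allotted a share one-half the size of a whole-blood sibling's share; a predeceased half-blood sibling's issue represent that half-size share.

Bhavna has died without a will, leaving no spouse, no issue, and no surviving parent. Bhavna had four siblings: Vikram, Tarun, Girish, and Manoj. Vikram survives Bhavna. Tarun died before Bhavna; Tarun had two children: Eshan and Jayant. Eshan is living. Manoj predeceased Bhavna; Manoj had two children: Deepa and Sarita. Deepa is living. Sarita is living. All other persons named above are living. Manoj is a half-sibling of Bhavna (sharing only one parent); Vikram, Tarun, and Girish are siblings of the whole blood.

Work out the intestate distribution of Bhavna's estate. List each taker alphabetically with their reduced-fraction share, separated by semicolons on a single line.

No spouse, descendants, or parent survives, so the estate passes to Bhavna's siblings per stirpes.
Half-blood siblings count for one-half the weight of whole-blood siblings at the initial division.
Dividing 1 in proportion to weights (total weight 7/2): Vikram (weight 1) → 2/7; Tarun (weight 1) → 2/7; Girish (weight 1) → 2/7; Manoj (weight 1/2) → 1/7.
Vikram is living and takes 2/7.
Tarun predeceased; the 2/7 allotted to Tarun's branch passes to Tarun's issue by representation.
The 2/7 is divided into 2 equal shares of 1/7 among Eshan, Jayant.
Eshan is living and takes 1/7.
Jayant is living and takes 1/7.
Girish is living and takes 2/7.
Manoj predeceased; the 1/7 allotted to Manoj's branch passes to Manoj's issue by representation.
The 1/7 is divided into 2 equal shares of 1/14 among Deepa, Sarita.
Deepa is living and takes 1/14.
Sarita is living and takes 1/14.

Deepa 1/14; Eshan 1/7; Girish 2/7; Jayant 1/7; Sarita 1/14; Vikram 2/7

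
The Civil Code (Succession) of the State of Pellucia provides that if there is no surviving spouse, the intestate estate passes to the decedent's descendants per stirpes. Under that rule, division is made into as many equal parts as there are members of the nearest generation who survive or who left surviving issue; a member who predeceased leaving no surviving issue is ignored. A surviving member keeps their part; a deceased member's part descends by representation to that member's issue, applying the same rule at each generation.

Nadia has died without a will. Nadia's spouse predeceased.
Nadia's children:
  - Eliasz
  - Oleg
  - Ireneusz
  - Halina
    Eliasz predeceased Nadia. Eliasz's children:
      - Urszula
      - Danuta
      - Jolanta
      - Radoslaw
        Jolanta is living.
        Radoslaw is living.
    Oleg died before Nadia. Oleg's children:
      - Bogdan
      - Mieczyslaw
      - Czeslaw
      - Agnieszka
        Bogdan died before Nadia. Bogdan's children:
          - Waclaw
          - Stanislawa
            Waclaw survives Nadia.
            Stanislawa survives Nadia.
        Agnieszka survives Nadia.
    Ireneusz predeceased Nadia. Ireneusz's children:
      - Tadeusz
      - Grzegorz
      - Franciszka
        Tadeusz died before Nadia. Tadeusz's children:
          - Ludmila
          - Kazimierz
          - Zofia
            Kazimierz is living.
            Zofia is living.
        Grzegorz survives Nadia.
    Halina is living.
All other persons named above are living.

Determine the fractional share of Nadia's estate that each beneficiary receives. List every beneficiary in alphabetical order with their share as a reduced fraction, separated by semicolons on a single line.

Agnieszka 1/16; Czeslaw 1/16; Danuta 1/16; Franciszka 1/12; Grzegorz 1/12; Halina 1/4; Jolanta 1/16; Kazimierz 1/36; Ludmila 1/36; Mieczyslaw 1/16; Radoslaw 1/16; Stanislawa 1/32; Urszula 1/16; Waclaw 1/32; Zofia 1/36

There is no surviving spouse, so the entire estate passes to Nadia's descendants per stirpes.
The estate is divided into 4 equal shares of 1/4 among Eliasz, Oleg, Ireneusz, Halina.
Eliasz predeceased; the 1/4 allotted to Eliasz's branch passes to Eliasz's issue by representation.
The 1/4 is divided into 4 equal shares of 1/16 among Urszula, Danuta, Jolanta, Radoslaw.
Urszula is living and takes 1/16.
Danuta is living and takes 1/16.
Jolanta is living and takes 1/16.
Radoslaw is living and takes 1/16.
Oleg predeceased; the 1/4 allotted to Oleg's branch passes to Oleg's issue by representation.
The 1/4 is divided into 4 equal shares of 1/16 among Bogdan, Mieczyslaw, Czeslaw, Agnieszka.
Bogdan predeceased; the 1/16 allotted to Bogdan's branch passes to Bogdan's issue by representation.
The 1/16 is divided into 2 equal shares of 1/32 among Waclaw, Stanislawa.
Waclaw is living and takes 1/32.
Stanislawa is living and takes 1/32.
Mieczyslaw is living and takes 1/16.
Czeslaw is living and takes 1/16.
Agnieszka is living and takes 1/16.
Ireneusz predeceased; the 1/4 allotted to Ireneusz's branch passes to Ireneusz's issue by representation.
The 1/4 is divided into 3 equal shares of 1/12 among Tadeusz, Grzegorz, Franciszka.
Tadeusz predeceased; the 1/12 allotted to Tadeusz's branch passes to Tadeusz's issue by representation.
The 1/12 is divided into 3 equal shares of 1/36 among Ludmila, Kazimierz, Zofia.
Ludmila is living and takes 1/36.
Kazimierz is living and takes 1/36.
Zofia is living and takes 1/36.
Grzegorz is living and takes 1/12.
Franciszka is living and takes 1/12.
Halina is living and takes 1/4.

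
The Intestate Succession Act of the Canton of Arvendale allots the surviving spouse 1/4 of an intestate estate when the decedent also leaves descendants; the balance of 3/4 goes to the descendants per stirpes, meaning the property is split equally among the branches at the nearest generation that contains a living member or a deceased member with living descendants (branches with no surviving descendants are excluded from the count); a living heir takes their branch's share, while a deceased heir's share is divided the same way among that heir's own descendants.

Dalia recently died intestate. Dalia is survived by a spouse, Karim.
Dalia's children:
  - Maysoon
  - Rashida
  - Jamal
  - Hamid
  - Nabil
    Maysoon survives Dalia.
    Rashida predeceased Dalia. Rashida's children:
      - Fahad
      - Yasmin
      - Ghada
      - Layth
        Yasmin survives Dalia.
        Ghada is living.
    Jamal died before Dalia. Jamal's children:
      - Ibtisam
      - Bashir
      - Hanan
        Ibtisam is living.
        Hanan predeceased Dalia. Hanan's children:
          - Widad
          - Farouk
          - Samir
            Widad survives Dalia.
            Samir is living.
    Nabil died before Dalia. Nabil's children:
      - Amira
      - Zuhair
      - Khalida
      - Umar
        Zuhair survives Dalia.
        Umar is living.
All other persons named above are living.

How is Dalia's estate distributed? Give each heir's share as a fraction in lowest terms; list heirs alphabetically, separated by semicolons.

Amira 3/80; Bashir 1/20; Fahad 3/80; Farouk 1/60; Ghada 3/80; Hamid 3/20; Ibtisam 1/20; Karim 1/4; Khalida 3/80; Layth 3/80; Maysoon 3/20; Samir 1/60; Umar 3/80; Widad 1/60; Yasmin 3/80; Zuhair 3/80

Karim, as surviving spouse, takes 1/4.
The remaining 3/4 passes to Dalia's descendants per stirpes.
The 3/4 is divided into 5 equal shares of 3/20 among Maysoon, Rashida, Jamal, Hamid, Nabil.
Maysoon is living and takes 3/20.
Rashida predeceased; the 3/20 allotted to Rashida's branch passes to Rashida's issue by representation.
The 3/20 is divided into 4 equal shares of 3/80 among Fahad, Yasmin, Ghada, Layth.
Fahad is living and takes 3/80.
Yasmin is living and takes 3/80.
Ghada is living and takes 3/80.
Layth is living and takes 3/80.
Jamal predeceased; the 3/20 allotted to Jamal's branch passes to Jamal's issue by representation.
The 3/20 is divided into 3 equal shares of 1/20 among Ibtisam, Bashir, Hanan.
Ibtisam is living and takes 1/20.
Bashir is living and takes 1/20.
Hanan predeceased; the 1/20 allotted to Hanan's branch passes to Hanan's issue by representation.
The 1/20 is divided into 3 equal shares of 1/60 among Widad, Farouk, Samir.
Widad is living and takes 1/60.
Farouk is living and takes 1/60.
Samir is living and takes 1/60.
Hamid is living and takes 3/20.
Nabil predeceased; the 3/20 allotted to Nabil's branch passes to Nabil's issue by representation.
The 3/20 is divided into 4 equal shares of 3/80 among Amira, Zuhair, Khalida, Umar.
Amira is living and takes 3/80.
Zuhair is living and takes 3/80.
Khalida is living and takes 3/80.
Umar is living and takes 3/80.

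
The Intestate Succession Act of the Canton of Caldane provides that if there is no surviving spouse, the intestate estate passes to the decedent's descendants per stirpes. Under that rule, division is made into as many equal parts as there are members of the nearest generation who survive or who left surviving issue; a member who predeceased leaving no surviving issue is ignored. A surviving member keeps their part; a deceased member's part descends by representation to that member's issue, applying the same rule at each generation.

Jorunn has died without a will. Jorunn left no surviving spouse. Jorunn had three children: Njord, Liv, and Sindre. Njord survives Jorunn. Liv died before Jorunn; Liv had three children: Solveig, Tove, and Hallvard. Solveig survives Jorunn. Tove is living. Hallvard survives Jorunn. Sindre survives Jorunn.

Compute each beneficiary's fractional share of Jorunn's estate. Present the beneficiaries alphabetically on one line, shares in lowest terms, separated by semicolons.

Hallvard 1/9; Njord 1/3; Sindre 1/3; Solveig 1/9; Tove 1/9

There is no surviving spouse, so the entire estate passes to Jorunn's descendants per stirpes.
The estate is divided into 3 equal shares of 1/3 among Njord, Liv, Sindre.
Njord is living and takes 1/3.
Liv predeceased; the 1/3 allotted to Liv's branch passes to Liv's issue by representation.
The 1/3 is divided into 3 equal shares of 1/9 among Solveig, Tove, Hallvard.
Solveig is living and takes 1/9.
Tove is living and takes 1/9.
Hallvard is living and takes 1/9.
Sindre is living and takes 1/3.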